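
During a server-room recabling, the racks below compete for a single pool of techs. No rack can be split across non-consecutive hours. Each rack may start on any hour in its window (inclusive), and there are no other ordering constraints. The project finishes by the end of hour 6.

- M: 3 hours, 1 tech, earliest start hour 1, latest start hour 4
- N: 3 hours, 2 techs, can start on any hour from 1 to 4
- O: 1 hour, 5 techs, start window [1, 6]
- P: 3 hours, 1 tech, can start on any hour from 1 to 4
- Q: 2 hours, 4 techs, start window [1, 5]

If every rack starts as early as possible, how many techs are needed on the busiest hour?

13

Early-start schedule: M@1, N@1, O@1, P@1, Q@1.
Load per hour: hour 1: 13, hour 2: 8, hour 3: 4, hour 4: 0, hour 5: 0, hour 6: 0.
Peak is 13.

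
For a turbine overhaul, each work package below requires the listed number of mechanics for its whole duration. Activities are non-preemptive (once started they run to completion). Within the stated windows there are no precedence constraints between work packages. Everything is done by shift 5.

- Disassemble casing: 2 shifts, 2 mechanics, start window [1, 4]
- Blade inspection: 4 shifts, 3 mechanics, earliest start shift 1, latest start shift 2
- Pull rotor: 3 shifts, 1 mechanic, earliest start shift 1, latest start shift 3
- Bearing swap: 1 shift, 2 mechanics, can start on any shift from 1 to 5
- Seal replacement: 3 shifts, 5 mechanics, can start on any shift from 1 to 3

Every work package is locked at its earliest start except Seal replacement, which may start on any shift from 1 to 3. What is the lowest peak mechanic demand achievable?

Seal replacement@1: s1:13  s2:11  s3:9  s4:3  s5:0 → peak 13
Seal replacement@2: s1:8  s2:11  s3:9  s4:8  s5:0 → peak 11
Seal replacement@3: s1:8  s2:6  s3:9  s4:8  s5:5 → peak 9
Best is Seal replacement@3, peak 9.

9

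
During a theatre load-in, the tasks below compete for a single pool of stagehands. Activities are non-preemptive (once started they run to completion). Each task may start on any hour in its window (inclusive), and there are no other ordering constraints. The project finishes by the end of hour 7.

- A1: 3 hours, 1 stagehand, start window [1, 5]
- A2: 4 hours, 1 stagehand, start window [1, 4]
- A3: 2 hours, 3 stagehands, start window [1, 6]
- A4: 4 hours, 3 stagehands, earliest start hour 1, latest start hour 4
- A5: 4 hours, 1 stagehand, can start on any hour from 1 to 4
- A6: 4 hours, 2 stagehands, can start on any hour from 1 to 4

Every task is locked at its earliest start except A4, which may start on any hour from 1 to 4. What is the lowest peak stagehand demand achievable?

A4@1: h1:11  h2:11  h3:8  h4:7  h5:0  h6:0  h7:0 → peak 11
A4@2: h1:8  h2:11  h3:8  h4:7  h5:3  h6:0  h7:0 → peak 11
A4@3: h1:8  h2:8  h3:8  h4:7  h5:3  h6:3  h7:0 → peak 8
A4@4: h1:8  h2:8  h3:5  h4:7  h5:3  h6:3  h7:3 → peak 8
Best is A4@3, peak 8.

8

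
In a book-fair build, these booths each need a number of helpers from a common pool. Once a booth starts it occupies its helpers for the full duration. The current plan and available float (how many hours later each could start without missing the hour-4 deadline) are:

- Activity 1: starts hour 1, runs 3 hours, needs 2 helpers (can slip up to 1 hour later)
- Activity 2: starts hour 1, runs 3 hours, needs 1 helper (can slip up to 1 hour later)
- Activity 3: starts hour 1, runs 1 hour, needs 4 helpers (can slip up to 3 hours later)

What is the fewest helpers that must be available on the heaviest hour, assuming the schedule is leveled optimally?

Early-start (Activity 1@1, Activity 2@1, Activity 3@1) gives peak 7: h1:7  h2:3  h3:3  h4:0.
Shift Activity 3→4.
Schedule Activity 1@1, Activity 2@1, Activity 3@4: h1:3  h2:3  h3:3  h4:4 — peak 4.
Total helper-hours = 13 over 4 hours ⇒ peak ≥ ⌈13/4⌉ = 4, so 4 is optimal.

4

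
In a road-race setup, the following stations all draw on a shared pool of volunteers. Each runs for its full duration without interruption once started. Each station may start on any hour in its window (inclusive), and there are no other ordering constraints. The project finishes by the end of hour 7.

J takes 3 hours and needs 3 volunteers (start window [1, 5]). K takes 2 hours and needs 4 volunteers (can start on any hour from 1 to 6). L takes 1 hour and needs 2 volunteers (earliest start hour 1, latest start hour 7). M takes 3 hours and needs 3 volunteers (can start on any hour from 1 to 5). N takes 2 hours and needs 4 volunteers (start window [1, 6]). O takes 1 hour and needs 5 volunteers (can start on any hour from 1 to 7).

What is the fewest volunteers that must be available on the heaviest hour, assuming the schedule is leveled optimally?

7

Early-start (J@1, K@1, L@1, M@1, N@1, O@1) gives peak 21: h1:21  h2:14  h3:6  h4:0  h5:0  h6:0  h7:0.
Shift L→3, M→4, N→4, O→7.
Schedule J@1, K@1, L@3, M@4, N@4, O@7: h1:7  h2:7  h3:5  h4:7  h5:7  h6:3  h7:5 — peak 7.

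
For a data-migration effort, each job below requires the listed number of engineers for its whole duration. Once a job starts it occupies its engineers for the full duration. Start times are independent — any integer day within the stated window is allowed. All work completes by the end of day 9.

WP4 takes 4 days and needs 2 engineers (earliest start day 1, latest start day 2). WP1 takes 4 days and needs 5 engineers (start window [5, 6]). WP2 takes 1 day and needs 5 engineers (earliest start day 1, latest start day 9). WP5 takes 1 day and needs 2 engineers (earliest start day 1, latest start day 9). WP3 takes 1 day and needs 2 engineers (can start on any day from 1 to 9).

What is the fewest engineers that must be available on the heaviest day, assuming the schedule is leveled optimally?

Early-start (WP4@1, WP1@5, WP2@1, WP5@1, WP3@1) gives peak 11: d1:11  d2:2  d3:2  d4:2  d5:5  d6:5  d7:5  d8:5  d9:0.
Shift WP2→9, WP3→2.
Schedule WP4@1, WP1@5, WP2@9, WP5@1, WP3@2: d1:4  d2:4  d3:2  d4:2  d5:5  d6:5  d7:5  d8:5  d9:5 — peak 5.
Total engineer-days = 37 over 9 days ⇒ peak ≥ ⌈37/9⌉ = 5, so 5 is optimal.

5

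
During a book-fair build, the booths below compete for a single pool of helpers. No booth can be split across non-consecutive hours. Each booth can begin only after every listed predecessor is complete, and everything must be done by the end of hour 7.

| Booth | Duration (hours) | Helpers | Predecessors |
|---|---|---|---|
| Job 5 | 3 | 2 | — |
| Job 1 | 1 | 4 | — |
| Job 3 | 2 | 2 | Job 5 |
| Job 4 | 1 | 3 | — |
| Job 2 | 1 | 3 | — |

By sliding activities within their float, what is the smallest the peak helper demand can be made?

Early-start (Job 5@1, Job 1@1, Job 3@4, Job 4@1, Job 2@1) gives peak 12: h1:12  h2:2  h3:2  h4:2  h5:2  h6:0  h7:0.
Shift Job 1→4, Job 3→5, Job 2→2.
Schedule Job 5@1, Job 1@4, Job 3@5, Job 4@1, Job 2@2: h1:5  h2:5  h3:2  h4:4  h5:2  h6:2  h7:0 — peak 5.

5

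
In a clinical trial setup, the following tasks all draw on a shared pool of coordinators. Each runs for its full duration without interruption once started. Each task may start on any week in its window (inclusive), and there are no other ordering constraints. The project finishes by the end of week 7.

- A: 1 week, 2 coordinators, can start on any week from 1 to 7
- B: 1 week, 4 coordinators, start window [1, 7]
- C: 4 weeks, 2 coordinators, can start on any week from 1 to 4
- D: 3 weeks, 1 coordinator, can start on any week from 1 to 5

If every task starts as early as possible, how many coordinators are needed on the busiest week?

Early-start schedule: A@1, B@1, C@1, D@1.
Load per week: week 1: 9, week 2: 3, week 3: 3, week 4: 2, week 5: 0, week 6: 0, week 7: 0.
Peak is 9.

9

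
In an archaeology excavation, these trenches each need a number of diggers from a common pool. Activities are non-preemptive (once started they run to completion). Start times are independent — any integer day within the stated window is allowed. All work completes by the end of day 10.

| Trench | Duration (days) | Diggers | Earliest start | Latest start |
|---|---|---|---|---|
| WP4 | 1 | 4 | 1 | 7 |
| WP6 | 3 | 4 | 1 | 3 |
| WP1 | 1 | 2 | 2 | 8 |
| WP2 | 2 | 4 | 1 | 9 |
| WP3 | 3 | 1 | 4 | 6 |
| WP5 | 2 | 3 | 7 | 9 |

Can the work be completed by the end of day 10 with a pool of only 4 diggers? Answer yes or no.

yes

Schedule WP4@1, WP6@2, WP1@5, WP2@9, WP3@5, WP5@7: d1:4  d2:4  d3:4  d4:4  d5:3  d6:1  d7:4  d8:3  d9:4  d10:4 — peak 4 ≤ 4.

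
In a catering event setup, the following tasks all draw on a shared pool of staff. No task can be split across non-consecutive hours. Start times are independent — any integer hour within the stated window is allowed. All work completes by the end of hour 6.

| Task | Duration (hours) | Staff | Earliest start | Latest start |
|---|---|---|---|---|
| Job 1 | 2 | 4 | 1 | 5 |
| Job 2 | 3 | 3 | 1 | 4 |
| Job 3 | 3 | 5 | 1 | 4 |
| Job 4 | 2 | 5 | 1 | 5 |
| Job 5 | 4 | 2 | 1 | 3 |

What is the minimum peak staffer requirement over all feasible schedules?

10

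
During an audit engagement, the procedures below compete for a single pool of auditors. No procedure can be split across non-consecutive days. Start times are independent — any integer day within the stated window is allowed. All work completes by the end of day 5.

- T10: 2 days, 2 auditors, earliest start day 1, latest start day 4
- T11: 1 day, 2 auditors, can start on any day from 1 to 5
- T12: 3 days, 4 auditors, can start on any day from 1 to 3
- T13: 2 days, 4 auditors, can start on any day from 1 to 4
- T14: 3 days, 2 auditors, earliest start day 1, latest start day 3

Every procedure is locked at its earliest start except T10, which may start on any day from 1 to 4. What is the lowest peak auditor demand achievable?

12

T10@1: d1:14  d2:12  d3:6  d4:0  d5:0 → peak 14
T10@2: d1:12  d2:12  d3:8  d4:0  d5:0 → peak 12
T10@3: d1:12  d2:10  d3:8  d4:2  d5:0 → peak 12
T10@4: d1:12  d2:10  d3:6  d4:2  d5:2 → peak 12
Best is T10@2, peak 12.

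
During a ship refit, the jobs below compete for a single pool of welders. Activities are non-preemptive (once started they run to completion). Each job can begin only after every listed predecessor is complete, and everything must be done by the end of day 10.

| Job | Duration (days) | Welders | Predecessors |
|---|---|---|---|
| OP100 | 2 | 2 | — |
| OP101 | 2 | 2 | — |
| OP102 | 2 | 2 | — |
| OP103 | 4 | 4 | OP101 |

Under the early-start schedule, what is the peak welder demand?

6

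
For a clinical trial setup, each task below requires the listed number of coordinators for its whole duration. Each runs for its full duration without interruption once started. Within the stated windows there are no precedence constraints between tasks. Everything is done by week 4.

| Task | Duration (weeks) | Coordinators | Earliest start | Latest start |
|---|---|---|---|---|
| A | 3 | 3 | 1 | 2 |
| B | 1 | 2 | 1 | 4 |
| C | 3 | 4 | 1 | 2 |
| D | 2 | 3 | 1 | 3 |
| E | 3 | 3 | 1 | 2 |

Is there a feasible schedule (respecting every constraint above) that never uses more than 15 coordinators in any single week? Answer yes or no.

Schedule A@1, B@1, C@1, D@1, E@2: w1:12  w2:13  w3:10  w4:3 — peak 13 ≤ 15.

yes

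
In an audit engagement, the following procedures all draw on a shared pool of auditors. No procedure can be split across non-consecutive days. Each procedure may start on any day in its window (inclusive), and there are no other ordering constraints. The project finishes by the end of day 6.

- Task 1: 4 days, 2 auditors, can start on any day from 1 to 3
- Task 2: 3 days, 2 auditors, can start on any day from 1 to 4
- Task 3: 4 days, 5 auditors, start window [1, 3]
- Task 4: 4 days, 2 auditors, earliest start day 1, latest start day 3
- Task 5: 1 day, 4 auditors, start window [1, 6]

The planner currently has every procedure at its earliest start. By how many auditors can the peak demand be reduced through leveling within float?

Early-start peak: d1:15  d2:11  d3:11  d4:9  d5:0  d6:0 ⇒ 15.
Leveled (Task 1@1, Task 2@1, Task 3@1, Task 4@1, Task 5@5): d1:11  d2:11  d3:11  d4:9  d5:4  d6:0 ⇒ 11.
Reduction 15 − 11 = 4.

4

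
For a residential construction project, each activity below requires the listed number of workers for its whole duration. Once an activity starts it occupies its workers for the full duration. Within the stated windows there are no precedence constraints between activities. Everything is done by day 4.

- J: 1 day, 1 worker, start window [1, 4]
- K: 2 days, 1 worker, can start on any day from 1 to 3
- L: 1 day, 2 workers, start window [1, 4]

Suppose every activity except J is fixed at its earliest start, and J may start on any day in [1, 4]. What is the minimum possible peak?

J@1: d1:4  d2:1  d3:0  d4:0 → peak 4
J@2: d1:3  d2:2  d3:0  d4:0 → peak 3
J@3: d1:3  d2:1  d3:1  d4:0 → peak 3
J@4: d1:3  d2:1  d3:0  d4:1 → peak 3
Best is J@2, peak 3.

3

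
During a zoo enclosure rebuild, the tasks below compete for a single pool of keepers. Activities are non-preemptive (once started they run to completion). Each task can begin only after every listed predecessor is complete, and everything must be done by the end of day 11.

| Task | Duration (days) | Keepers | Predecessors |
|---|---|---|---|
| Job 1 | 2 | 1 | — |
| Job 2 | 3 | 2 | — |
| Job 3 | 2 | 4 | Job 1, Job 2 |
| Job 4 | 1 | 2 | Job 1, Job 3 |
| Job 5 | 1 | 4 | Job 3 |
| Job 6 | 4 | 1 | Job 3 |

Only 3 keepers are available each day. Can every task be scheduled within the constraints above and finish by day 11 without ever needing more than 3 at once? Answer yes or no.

The minimum achievable peak is 4; 3 < 4, so no feasible schedule stays within the cap.

no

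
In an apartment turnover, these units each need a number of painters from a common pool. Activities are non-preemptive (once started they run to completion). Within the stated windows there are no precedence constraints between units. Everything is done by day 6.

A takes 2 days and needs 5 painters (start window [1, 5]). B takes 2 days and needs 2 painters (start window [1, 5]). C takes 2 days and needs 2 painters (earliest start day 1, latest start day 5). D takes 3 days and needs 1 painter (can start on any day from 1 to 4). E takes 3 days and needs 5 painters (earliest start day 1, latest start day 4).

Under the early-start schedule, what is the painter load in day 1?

15

At early start, day 1 has: A, B, C, D, E.
Demand: 5 + 2 + 2 + 1 + 5 = 15.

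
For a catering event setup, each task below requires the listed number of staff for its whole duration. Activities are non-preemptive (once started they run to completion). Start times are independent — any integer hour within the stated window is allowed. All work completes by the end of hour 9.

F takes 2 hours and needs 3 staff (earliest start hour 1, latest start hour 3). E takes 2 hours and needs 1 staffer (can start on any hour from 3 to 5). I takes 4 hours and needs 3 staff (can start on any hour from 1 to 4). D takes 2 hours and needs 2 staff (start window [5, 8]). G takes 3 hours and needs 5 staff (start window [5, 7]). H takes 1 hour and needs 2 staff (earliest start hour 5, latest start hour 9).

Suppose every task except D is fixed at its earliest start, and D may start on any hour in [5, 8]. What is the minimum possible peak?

7

D@5: h1:6  h2:6  h3:4  h4:4  h5:9  h6:7  h7:5  h8:0  h9:0 → peak 9
D@6: h1:6  h2:6  h3:4  h4:4  h5:7  h6:7  h7:7  h8:0  h9:0 → peak 7
D@7: h1:6  h2:6  h3:4  h4:4  h5:7  h6:5  h7:7  h8:2  h9:0 → peak 7
D@8: h1:6  h2:6  h3:4  h4:4  h5:7  h6:5  h7:5  h8:2  h9:2 → peak 7
Best is D@6, peak 7.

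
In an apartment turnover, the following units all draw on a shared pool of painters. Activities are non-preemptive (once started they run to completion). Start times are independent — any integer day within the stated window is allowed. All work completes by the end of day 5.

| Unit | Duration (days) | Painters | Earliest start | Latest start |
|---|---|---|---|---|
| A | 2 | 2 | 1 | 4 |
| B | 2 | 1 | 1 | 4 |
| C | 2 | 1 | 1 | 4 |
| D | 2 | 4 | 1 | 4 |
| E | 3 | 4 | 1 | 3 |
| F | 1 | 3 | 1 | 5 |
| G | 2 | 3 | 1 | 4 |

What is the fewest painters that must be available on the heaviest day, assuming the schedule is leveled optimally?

8

Early-start (A@1, B@1, C@1, D@1, E@1, F@1, G@1) gives peak 18: d1:18  d2:15  d3:4  d4:0  d5:0.
Shift E→3, F→3, G→4.
Schedule A@1, B@1, C@1, D@1, E@3, F@3, G@4: d1:8  d2:8  d3:7  d4:7  d5:7 — peak 8.
Total painter-days = 37 over 5 days ⇒ peak ≥ ⌈37/5⌉ = 8, so 8 is optimal.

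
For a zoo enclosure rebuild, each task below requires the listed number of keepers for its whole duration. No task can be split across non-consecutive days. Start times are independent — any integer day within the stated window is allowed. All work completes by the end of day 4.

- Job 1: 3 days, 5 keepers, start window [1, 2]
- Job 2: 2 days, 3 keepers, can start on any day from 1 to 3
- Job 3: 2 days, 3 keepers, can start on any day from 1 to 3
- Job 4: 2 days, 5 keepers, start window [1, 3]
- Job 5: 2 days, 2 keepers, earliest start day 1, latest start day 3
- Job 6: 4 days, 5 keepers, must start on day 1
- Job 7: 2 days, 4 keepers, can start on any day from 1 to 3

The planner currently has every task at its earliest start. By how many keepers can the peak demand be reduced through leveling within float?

8

Early-start peak: d1:27  d2:27  d3:10  d4:5 ⇒ 27.
Leveled (Job 1@1, Job 2@1, Job 3@1, Job 4@3, Job 5@1, Job 6@1, Job 7@3): d1:18  d2:18  d3:19  d4:14 ⇒ 19.
Reduction 27 − 19 = 8.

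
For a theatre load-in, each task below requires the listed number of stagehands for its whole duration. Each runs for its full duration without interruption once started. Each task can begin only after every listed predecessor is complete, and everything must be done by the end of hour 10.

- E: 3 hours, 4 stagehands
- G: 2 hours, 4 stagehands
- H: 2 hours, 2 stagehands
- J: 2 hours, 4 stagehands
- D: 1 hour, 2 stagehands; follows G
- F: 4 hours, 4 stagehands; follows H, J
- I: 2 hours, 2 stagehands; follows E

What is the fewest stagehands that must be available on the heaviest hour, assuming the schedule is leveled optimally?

Early-start (E@1, G@1, H@1, J@1, D@3, F@3, I@4) gives peak 14: h1:14  h2:14  h3:10  h4:6  h5:6  h6:4  h7:0  h8:0  h9:0  h10:0.
Shift H→3, J→4, F→6.
Schedule E@1, G@1, H@3, J@4, D@3, F@6, I@4: h1:8  h2:8  h3:8  h4:8  h5:6  h6:4  h7:4  h8:4  h9:4  h10:0 — peak 8.

8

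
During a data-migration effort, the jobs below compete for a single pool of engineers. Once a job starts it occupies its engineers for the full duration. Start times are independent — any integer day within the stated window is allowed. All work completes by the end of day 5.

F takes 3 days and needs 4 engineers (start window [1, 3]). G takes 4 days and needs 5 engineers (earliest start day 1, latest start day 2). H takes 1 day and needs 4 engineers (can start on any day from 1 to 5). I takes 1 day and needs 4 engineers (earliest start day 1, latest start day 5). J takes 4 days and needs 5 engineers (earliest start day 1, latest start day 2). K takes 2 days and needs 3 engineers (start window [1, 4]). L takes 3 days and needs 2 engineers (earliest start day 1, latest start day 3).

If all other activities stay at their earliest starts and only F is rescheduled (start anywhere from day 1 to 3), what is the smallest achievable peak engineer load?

F@1: d1:27  d2:19  d3:16  d4:10  d5:0 → peak 27
F@2: d1:23  d2:19  d3:16  d4:14  d5:0 → peak 23
F@3: d1:23  d2:15  d3:16  d4:14  d5:4 → peak 23
Best is F@2, peak 23.

23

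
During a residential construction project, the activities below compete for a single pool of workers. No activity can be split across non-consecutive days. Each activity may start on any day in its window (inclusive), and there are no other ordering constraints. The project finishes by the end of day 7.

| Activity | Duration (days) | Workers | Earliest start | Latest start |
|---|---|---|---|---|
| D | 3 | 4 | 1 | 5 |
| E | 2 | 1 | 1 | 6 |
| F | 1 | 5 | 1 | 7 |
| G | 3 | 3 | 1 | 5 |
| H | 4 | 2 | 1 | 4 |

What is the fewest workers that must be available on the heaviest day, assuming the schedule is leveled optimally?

6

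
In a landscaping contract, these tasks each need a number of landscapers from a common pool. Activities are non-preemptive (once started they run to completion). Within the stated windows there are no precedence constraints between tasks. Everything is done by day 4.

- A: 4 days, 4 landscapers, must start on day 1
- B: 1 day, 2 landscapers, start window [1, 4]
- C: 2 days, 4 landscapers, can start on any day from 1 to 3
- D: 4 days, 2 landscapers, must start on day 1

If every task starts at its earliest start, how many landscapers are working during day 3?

At early start, day 3 has: A, D.
Demand: 4 + 2 = 6.

6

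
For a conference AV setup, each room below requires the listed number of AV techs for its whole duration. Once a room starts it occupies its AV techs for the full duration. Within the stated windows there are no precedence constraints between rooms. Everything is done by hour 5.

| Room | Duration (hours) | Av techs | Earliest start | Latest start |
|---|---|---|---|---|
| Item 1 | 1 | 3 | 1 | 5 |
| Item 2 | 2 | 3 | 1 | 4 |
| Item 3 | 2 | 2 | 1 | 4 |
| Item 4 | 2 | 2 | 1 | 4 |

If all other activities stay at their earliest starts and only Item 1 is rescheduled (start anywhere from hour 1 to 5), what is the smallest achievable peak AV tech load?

Item 1@1: h1:10  h2:7  h3:0  h4:0  h5:0 → peak 10
Item 1@2: h1:7  h2:10  h3:0  h4:0  h5:0 → peak 10
Item 1@3: h1:7  h2:7  h3:3  h4:0  h5:0 → peak 7
Item 1@4: h1:7  h2:7  h3:0  h4:3  h5:0 → peak 7
Item 1@5: h1:7  h2:7  h3:0  h4:0  h5:3 → peak 7
Best is Item 1@3, peak 7.

7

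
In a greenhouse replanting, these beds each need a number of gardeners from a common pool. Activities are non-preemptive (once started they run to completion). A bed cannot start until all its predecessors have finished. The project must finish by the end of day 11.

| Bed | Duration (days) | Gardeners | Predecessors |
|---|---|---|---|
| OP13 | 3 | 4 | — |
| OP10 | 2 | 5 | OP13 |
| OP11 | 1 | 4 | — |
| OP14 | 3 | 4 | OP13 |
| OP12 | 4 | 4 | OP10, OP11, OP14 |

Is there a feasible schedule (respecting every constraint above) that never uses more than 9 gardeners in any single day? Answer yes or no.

Schedule OP13@1, OP10@4, OP11@1, OP14@4, OP12@7: d1:8  d2:4  d3:4  d4:9  d5:9  d6:4  d7:4  d8:4  d9:4  d10:4  d11:0 — peak 9 ≤ 9.

yes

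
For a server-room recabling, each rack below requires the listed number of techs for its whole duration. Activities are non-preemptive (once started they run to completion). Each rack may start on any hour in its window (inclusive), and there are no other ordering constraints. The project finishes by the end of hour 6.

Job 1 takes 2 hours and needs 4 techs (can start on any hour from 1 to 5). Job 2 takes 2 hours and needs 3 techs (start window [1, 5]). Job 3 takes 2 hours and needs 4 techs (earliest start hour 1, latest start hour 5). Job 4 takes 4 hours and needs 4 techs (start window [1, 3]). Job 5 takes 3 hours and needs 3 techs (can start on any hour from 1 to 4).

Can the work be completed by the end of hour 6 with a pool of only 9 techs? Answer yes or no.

no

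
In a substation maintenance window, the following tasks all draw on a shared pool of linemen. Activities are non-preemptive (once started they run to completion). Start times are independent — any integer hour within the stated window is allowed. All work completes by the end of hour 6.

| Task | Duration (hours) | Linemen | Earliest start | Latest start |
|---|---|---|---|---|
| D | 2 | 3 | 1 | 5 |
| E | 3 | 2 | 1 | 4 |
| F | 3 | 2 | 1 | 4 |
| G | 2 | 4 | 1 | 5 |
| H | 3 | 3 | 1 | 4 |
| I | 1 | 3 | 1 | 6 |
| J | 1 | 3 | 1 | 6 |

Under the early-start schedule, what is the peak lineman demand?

Early-start schedule: D@1, E@1, F@1, G@1, H@1, I@1, J@1.
Load per hour: hour 1: 20, hour 2: 14, hour 3: 7, hour 4: 0, hour 5: 0, hour 6: 0.
Peak is 20.

20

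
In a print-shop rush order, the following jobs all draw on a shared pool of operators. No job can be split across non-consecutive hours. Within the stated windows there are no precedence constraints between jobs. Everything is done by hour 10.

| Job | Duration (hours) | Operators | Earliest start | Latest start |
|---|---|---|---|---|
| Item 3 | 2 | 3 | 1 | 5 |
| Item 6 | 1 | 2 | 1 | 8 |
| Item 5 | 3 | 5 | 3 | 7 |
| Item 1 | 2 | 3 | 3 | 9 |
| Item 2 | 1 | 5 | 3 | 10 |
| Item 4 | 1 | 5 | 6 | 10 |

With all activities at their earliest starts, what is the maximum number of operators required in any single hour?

13

Early-start schedule: Item 3@1, Item 6@1, Item 5@3, Item 1@3, Item 2@3, Item 4@6.
Load per hour: hour 1: 5, hour 2: 3, hour 3: 13, hour 4: 8, hour 5: 5, hour 6: 5, hour 7: 0, hour 8: 0, hour 9: 0, hour 10: 0.
Peak is 13.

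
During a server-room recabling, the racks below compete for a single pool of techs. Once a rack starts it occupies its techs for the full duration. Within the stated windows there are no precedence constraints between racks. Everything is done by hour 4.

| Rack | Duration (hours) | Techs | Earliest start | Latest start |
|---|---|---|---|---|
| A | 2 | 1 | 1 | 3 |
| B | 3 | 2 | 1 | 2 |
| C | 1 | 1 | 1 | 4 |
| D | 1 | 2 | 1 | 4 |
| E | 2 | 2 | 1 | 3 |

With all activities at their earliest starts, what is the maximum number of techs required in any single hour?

Early-start schedule: A@1, B@1, C@1, D@1, E@1.
Load per hour: hour 1: 8, hour 2: 5, hour 3: 2, hour 4: 0.
Peak is 8.

8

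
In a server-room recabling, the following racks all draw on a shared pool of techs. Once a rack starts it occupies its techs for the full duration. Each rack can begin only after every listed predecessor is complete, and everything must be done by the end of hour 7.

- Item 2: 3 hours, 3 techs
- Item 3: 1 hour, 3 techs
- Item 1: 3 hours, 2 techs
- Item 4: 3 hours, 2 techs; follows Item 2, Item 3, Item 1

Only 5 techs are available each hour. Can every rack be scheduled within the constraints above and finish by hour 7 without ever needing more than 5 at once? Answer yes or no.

yes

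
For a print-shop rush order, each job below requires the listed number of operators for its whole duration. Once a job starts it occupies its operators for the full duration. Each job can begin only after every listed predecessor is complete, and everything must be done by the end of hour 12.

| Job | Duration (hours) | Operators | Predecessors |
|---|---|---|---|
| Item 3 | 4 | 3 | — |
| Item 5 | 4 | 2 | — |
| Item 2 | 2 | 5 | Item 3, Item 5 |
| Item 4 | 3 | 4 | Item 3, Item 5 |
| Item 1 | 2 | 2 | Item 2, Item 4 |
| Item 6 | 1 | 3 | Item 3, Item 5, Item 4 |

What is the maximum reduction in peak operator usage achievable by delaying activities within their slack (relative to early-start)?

4

Early-start peak: h1:5  h2:5  h3:5  h4:5  h5:9  h6:9  h7:4  h8:5  h9:2  h10:0  h11:0  h12:0 ⇒ 9.
Leveled (Item 3@1, Item 5@1, Item 2@5, Item 4@7, Item 1@10, Item 6@10): h1:5  h2:5  h3:5  h4:5  h5:5  h6:5  h7:4  h8:4  h9:4  h10:5  h11:2  h12:0 ⇒ 5.
Reduction 9 − 5 = 4.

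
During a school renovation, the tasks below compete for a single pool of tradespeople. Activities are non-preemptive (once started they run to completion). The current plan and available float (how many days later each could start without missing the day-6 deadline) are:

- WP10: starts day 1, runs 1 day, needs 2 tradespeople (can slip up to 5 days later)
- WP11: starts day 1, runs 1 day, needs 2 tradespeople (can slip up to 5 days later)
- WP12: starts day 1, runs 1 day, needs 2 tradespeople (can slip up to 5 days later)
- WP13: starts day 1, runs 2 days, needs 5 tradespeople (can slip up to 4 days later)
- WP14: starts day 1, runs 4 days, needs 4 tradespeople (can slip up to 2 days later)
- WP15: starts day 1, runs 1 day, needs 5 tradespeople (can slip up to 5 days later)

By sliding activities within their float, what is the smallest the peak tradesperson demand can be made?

9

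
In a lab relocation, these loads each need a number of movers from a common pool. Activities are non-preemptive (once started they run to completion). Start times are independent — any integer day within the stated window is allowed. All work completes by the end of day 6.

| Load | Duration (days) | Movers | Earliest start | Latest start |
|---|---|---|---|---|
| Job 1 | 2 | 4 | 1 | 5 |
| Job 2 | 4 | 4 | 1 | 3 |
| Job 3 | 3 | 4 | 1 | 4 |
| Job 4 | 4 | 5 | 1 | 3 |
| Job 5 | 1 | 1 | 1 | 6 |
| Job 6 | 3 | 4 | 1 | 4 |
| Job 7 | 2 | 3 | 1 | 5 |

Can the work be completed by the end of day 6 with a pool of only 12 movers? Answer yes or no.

Total mover-days = 75; over 6 days the average is 75/6 > 12, so some day must exceed 12.

no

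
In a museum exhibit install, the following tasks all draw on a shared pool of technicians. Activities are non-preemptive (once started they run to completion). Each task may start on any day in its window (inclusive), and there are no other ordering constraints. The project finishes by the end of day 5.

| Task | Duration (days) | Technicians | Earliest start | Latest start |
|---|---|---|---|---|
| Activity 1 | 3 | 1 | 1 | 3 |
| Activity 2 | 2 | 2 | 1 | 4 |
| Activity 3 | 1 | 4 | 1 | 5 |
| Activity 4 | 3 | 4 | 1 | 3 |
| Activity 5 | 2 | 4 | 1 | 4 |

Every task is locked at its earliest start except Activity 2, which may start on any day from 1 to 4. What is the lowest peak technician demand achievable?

13

Activity 2@1: d1:15  d2:11  d3:5  d4:0  d5:0 → peak 15
Activity 2@2: d1:13  d2:11  d3:7  d4:0  d5:0 → peak 13
Activity 2@3: d1:13  d2:9  d3:7  d4:2  d5:0 → peak 13
Activity 2@4: d1:13  d2:9  d3:5  d4:2  d5:2 → peak 13
Best is Activity 2@2, peak 13.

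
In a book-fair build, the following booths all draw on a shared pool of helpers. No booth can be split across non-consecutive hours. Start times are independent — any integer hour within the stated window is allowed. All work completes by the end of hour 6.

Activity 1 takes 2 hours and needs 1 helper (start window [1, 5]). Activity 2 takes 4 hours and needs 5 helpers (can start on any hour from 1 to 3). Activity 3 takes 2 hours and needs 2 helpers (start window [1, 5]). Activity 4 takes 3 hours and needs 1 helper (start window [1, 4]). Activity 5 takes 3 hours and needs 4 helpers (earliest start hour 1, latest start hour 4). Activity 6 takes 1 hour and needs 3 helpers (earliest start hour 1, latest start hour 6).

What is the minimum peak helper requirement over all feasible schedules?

9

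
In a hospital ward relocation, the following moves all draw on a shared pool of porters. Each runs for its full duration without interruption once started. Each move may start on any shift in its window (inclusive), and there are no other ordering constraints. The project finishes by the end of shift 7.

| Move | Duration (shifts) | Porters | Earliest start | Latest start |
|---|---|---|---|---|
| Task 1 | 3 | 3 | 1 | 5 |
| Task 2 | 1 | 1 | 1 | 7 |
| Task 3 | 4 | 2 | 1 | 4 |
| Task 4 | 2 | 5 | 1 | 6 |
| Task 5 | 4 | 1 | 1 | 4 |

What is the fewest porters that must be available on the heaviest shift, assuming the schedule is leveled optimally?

6

Early-start (Task 1@1, Task 2@1, Task 3@1, Task 4@1, Task 5@1) gives peak 12: s1:12  s2:11  s3:6  s4:3  s5:0  s6:0  s7:0.
Shift Task 4→5, Task 5→2.
Schedule Task 1@1, Task 2@1, Task 3@1, Task 4@5, Task 5@2: s1:6  s2:6  s3:6  s4:3  s5:6  s6:5  s7:0 — peak 6.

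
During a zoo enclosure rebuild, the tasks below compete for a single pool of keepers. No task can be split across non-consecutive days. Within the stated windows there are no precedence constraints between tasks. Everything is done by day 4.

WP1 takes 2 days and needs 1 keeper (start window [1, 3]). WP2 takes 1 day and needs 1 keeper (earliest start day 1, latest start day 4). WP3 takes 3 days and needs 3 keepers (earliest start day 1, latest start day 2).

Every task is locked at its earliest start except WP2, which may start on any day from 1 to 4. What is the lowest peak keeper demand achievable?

WP2@1: d1:5  d2:4  d3:3  d4:0 → peak 5
WP2@2: d1:4  d2:5  d3:3  d4:0 → peak 5
WP2@3: d1:4  d2:4  d3:4  d4:0 → peak 4
WP2@4: d1:4  d2:4  d3:3  d4:1 → peak 4
Best is WP2@3, peak 4.

4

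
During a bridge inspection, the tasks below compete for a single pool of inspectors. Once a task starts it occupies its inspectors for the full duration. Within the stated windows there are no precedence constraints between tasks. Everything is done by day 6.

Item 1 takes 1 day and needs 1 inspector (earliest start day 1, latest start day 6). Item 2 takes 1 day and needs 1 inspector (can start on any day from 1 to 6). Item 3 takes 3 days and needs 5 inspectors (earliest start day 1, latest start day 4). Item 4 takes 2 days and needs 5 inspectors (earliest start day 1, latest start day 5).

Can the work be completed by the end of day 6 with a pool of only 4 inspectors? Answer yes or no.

Total inspector-days = 27; over 6 days the average is 27/6 > 4, so some day must exceed 4.

no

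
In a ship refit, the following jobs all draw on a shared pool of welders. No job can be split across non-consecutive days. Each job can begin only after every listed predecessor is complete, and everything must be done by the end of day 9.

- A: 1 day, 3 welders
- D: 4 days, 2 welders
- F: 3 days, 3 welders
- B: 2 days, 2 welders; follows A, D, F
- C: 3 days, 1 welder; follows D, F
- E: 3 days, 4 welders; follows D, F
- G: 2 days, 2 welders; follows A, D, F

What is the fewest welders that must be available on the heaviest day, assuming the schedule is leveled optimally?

Early-start (A@1, D@1, F@1, B@5, C@5, E@5, G@5) gives peak 9: d1:8  d2:5  d3:5  d4:2  d5:9  d6:9  d7:5  d8:0  d9:0.
Shift F→2, E→7.
Schedule A@1, D@1, F@2, B@5, C@5, E@7, G@5: d1:5  d2:5  d3:5  d4:5  d5:5  d6:5  d7:5  d8:4  d9:4 — peak 5.
Total welder-days = 43 over 9 days ⇒ peak ≥ ⌈43/9⌉ = 5, so 5 is optimal.

5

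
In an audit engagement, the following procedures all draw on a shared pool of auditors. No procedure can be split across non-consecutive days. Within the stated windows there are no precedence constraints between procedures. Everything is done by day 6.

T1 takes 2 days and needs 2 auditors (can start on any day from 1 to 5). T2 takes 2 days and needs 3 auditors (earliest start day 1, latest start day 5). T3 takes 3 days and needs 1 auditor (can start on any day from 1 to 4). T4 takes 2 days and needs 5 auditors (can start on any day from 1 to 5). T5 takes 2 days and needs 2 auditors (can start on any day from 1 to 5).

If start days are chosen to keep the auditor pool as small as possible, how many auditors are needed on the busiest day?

5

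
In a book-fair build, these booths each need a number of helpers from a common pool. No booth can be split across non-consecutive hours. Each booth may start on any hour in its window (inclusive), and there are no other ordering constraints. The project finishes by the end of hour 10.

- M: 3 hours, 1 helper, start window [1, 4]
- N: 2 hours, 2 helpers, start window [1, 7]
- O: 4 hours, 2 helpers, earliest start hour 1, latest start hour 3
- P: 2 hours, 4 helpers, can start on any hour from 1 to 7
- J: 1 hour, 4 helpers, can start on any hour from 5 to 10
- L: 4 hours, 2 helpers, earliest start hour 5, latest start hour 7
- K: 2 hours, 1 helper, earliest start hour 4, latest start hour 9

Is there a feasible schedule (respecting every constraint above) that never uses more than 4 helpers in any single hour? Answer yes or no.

yes

Schedule M@3, N@7, O@3, P@1, J@10, L@6, K@4: h1:4  h2:4  h3:3  h4:4  h5:4  h6:4  h7:4  h8:4  h9:2  h10:4 — peak 4 ≤ 4.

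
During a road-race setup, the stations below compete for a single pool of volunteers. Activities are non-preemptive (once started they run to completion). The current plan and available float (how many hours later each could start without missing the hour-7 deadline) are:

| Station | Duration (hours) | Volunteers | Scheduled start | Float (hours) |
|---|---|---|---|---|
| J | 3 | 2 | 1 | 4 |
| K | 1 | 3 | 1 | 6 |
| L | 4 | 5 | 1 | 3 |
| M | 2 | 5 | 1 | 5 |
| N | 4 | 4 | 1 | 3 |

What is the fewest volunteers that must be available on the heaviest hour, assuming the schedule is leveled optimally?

9

Early-start (J@1, K@1, L@1, M@1, N@1) gives peak 19: h1:19  h2:16  h3:11  h4:9  h5:0  h6:0  h7:0.
Shift L→2, M→6, N→4.
Schedule J@1, K@1, L@2, M@6, N@4: h1:5  h2:7  h3:7  h4:9  h5:9  h6:9  h7:9 — peak 9.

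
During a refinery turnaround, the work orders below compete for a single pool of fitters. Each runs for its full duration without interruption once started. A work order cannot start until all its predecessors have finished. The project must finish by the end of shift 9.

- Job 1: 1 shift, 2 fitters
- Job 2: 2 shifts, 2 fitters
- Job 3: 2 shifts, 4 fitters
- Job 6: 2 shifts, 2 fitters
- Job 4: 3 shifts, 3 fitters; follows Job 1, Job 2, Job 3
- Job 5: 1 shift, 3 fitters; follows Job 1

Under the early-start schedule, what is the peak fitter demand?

Early-start schedule: Job 1@1, Job 2@1, Job 3@1, Job 6@1, Job 4@3, Job 5@2.
Load per shift: shift 1: 10, shift 2: 11, shift 3: 3, shift 4: 3, shift 5: 3, shift 6: 0, shift 7: 0, shift 8: 0, shift 9: 0.
Peak is 11.

11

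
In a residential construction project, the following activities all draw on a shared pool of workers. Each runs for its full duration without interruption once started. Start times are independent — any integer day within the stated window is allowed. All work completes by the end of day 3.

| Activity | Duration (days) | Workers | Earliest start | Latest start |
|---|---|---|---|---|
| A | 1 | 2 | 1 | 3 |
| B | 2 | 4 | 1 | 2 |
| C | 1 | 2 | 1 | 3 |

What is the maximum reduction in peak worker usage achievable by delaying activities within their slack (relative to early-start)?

Early-start peak: d1:8  d2:4  d3:0 ⇒ 8.
Leveled (A@1, B@2, C@1): d1:4  d2:4  d3:4 ⇒ 4.
Reduction 8 − 4 = 4.

4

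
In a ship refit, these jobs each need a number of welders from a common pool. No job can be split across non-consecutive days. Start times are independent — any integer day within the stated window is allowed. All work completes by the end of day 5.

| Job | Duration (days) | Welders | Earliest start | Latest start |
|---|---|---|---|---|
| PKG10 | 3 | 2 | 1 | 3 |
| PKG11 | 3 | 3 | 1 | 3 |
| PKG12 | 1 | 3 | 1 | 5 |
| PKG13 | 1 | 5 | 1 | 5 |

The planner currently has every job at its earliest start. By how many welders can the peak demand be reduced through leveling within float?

8

Early-start peak: d1:13  d2:5  d3:5  d4:0  d5:0 ⇒ 13.
Leveled (PKG10@1, PKG11@1, PKG12@4, PKG13@5): d1:5  d2:5  d3:5  d4:3  d5:5 ⇒ 5.
Reduction 13 − 5 = 8.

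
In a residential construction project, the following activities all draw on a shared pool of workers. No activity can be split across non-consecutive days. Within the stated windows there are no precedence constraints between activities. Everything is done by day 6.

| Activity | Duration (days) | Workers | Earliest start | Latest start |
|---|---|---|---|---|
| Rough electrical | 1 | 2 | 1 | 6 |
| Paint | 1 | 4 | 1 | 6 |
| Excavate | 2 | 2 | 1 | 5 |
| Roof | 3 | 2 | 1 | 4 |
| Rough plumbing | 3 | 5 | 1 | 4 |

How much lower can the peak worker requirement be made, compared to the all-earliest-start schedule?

9

Early-start peak: d1:15  d2:9  d3:7  d4:0  d5:0  d6:0 ⇒ 15.
Leveled (Rough electrical@1, Paint@3, Excavate@1, Roof@1, Rough plumbing@4): d1:6  d2:4  d3:6  d4:5  d5:5  d6:5 ⇒ 6.
Reduction 15 − 6 = 9.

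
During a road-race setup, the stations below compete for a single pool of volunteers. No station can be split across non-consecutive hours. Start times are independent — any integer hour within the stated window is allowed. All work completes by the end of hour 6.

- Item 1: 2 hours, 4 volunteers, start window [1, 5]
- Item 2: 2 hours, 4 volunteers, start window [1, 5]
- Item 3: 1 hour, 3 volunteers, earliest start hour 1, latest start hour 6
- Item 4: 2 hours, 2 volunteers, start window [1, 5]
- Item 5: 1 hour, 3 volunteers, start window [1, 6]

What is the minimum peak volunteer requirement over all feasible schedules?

5

Early-start (Item 1@1, Item 2@1, Item 3@1, Item 4@1, Item 5@1) gives peak 16: h1:16  h2:10  h3:0  h4:0  h5:0  h6:0.
Shift Item 2→3, Item 3→5, Item 4→5, Item 5→6.
Schedule Item 1@1, Item 2@3, Item 3@5, Item 4@5, Item 5@6: h1:4  h2:4  h3:4  h4:4  h5:5  h6:5 — peak 5.
Total volunteer-hours = 26 over 6 hours ⇒ peak ≥ ⌈26/6⌉ = 5, so 5 is optimal.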